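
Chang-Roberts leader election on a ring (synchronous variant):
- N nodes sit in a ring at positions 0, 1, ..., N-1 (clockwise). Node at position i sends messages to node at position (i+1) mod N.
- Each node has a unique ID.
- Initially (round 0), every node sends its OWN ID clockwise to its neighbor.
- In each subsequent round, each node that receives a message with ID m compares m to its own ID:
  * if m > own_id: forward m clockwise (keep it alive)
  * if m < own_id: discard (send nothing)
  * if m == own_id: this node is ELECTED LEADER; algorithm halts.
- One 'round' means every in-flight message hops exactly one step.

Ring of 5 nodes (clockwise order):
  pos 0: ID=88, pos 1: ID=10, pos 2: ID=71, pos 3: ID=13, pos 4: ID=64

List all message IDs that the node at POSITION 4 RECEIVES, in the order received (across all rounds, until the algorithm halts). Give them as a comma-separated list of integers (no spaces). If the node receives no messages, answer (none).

Answer: 13,71,88

Derivation:
Round 1: pos1(id10) recv 88: fwd; pos2(id71) recv 10: drop; pos3(id13) recv 71: fwd; pos4(id64) recv 13: drop; pos0(id88) recv 64: drop
Round 2: pos2(id71) recv 88: fwd; pos4(id64) recv 71: fwd
Round 3: pos3(id13) recv 88: fwd; pos0(id88) recv 71: drop
Round 4: pos4(id64) recv 88: fwd
Round 5: pos0(id88) recv 88: ELECTED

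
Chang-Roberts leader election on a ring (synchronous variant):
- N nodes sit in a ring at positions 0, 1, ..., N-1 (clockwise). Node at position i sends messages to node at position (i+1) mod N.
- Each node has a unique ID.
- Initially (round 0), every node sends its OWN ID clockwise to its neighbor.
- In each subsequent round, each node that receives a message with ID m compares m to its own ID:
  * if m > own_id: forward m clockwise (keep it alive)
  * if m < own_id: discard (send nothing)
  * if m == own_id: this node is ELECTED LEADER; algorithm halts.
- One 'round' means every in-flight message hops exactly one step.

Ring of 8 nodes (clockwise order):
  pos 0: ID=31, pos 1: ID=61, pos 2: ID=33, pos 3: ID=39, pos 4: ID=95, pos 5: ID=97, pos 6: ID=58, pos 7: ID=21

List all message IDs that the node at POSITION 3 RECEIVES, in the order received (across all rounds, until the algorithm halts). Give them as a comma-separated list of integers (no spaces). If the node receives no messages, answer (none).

Answer: 33,61,97

Derivation:
Round 1: pos1(id61) recv 31: drop; pos2(id33) recv 61: fwd; pos3(id39) recv 33: drop; pos4(id95) recv 39: drop; pos5(id97) recv 95: drop; pos6(id58) recv 97: fwd; pos7(id21) recv 58: fwd; pos0(id31) recv 21: drop
Round 2: pos3(id39) recv 61: fwd; pos7(id21) recv 97: fwd; pos0(id31) recv 58: fwd
Round 3: pos4(id95) recv 61: drop; pos0(id31) recv 97: fwd; pos1(id61) recv 58: drop
Round 4: pos1(id61) recv 97: fwd
Round 5: pos2(id33) recv 97: fwd
Round 6: pos3(id39) recv 97: fwd
Round 7: pos4(id95) recv 97: fwd
Round 8: pos5(id97) recv 97: ELECTED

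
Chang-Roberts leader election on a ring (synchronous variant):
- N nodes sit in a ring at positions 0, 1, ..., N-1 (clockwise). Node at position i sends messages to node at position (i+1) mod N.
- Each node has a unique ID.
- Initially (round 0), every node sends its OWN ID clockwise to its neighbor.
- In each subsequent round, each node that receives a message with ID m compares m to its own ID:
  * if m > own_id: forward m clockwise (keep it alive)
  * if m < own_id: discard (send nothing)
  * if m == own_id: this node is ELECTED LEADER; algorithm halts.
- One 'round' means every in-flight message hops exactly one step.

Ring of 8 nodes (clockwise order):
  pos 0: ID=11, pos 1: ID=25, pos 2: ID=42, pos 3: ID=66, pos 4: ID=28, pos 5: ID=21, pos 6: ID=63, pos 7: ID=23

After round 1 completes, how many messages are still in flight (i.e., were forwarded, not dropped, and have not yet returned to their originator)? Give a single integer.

Answer: 4

Derivation:
Round 1: pos1(id25) recv 11: drop; pos2(id42) recv 25: drop; pos3(id66) recv 42: drop; pos4(id28) recv 66: fwd; pos5(id21) recv 28: fwd; pos6(id63) recv 21: drop; pos7(id23) recv 63: fwd; pos0(id11) recv 23: fwd
After round 1: 4 messages still in flight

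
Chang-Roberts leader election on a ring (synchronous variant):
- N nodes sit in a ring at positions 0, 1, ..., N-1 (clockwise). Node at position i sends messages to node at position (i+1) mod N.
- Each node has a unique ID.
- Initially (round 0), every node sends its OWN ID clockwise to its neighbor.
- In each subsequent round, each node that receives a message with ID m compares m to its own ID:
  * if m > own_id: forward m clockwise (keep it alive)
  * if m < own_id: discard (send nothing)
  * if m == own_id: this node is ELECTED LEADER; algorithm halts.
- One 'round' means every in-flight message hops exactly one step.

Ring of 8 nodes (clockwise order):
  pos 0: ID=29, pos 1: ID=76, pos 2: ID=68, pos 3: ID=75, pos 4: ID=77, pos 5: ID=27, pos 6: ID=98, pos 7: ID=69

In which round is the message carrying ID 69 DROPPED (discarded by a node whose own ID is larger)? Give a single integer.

Answer: 2

Derivation:
Round 1: pos1(id76) recv 29: drop; pos2(id68) recv 76: fwd; pos3(id75) recv 68: drop; pos4(id77) recv 75: drop; pos5(id27) recv 77: fwd; pos6(id98) recv 27: drop; pos7(id69) recv 98: fwd; pos0(id29) recv 69: fwd
Round 2: pos3(id75) recv 76: fwd; pos6(id98) recv 77: drop; pos0(id29) recv 98: fwd; pos1(id76) recv 69: drop
Round 3: pos4(id77) recv 76: drop; pos1(id76) recv 98: fwd
Round 4: pos2(id68) recv 98: fwd
Round 5: pos3(id75) recv 98: fwd
Round 6: pos4(id77) recv 98: fwd
Round 7: pos5(id27) recv 98: fwd
Round 8: pos6(id98) recv 98: ELECTED
Message ID 69 originates at pos 7; dropped at pos 1 in round 2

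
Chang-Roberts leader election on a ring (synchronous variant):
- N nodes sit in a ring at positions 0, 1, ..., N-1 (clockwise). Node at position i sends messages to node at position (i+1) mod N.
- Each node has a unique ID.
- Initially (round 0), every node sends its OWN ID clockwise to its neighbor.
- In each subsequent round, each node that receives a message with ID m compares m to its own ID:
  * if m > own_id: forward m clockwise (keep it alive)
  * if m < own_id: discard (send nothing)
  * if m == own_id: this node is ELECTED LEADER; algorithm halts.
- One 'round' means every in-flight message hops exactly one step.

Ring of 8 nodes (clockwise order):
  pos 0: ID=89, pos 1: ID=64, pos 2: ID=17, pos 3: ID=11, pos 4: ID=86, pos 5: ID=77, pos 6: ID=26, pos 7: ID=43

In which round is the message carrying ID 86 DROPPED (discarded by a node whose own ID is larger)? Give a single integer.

Answer: 4

Derivation:
Round 1: pos1(id64) recv 89: fwd; pos2(id17) recv 64: fwd; pos3(id11) recv 17: fwd; pos4(id86) recv 11: drop; pos5(id77) recv 86: fwd; pos6(id26) recv 77: fwd; pos7(id43) recv 26: drop; pos0(id89) recv 43: drop
Round 2: pos2(id17) recv 89: fwd; pos3(id11) recv 64: fwd; pos4(id86) recv 17: drop; pos6(id26) recv 86: fwd; pos7(id43) recv 77: fwd
Round 3: pos3(id11) recv 89: fwd; pos4(id86) recv 64: drop; pos7(id43) recv 86: fwd; pos0(id89) recv 77: drop
Round 4: pos4(id86) recv 89: fwd; pos0(id89) recv 86: drop
Round 5: pos5(id77) recv 89: fwd
Round 6: pos6(id26) recv 89: fwd
Round 7: pos7(id43) recv 89: fwd
Round 8: pos0(id89) recv 89: ELECTED
Message ID 86 originates at pos 4; dropped at pos 0 in round 4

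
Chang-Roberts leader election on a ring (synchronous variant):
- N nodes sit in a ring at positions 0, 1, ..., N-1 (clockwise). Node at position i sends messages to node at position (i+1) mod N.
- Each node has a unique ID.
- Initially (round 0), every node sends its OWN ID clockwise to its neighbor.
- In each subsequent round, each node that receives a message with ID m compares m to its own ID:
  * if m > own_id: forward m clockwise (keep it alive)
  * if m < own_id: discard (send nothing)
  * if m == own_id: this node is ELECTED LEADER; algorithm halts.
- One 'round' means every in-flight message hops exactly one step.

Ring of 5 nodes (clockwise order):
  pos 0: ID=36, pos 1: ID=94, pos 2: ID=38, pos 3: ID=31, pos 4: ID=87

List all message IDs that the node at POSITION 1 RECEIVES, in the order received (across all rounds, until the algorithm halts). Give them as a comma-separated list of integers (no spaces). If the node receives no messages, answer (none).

Answer: 36,87,94

Derivation:
Round 1: pos1(id94) recv 36: drop; pos2(id38) recv 94: fwd; pos3(id31) recv 38: fwd; pos4(id87) recv 31: drop; pos0(id36) recv 87: fwd
Round 2: pos3(id31) recv 94: fwd; pos4(id87) recv 38: drop; pos1(id94) recv 87: drop
Round 3: pos4(id87) recv 94: fwd
Round 4: pos0(id36) recv 94: fwd
Round 5: pos1(id94) recv 94: ELECTED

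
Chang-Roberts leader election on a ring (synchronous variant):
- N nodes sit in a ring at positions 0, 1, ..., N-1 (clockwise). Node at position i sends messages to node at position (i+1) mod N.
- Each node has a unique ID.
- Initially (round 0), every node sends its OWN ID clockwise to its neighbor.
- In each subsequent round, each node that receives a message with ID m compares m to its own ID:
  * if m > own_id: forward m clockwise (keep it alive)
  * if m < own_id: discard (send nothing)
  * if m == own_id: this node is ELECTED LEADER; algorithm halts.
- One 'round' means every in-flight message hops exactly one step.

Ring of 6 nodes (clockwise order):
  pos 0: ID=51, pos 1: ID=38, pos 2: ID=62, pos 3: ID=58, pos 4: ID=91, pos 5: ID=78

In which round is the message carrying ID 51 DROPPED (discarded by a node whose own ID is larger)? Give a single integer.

Answer: 2

Derivation:
Round 1: pos1(id38) recv 51: fwd; pos2(id62) recv 38: drop; pos3(id58) recv 62: fwd; pos4(id91) recv 58: drop; pos5(id78) recv 91: fwd; pos0(id51) recv 78: fwd
Round 2: pos2(id62) recv 51: drop; pos4(id91) recv 62: drop; pos0(id51) recv 91: fwd; pos1(id38) recv 78: fwd
Round 3: pos1(id38) recv 91: fwd; pos2(id62) recv 78: fwd
Round 4: pos2(id62) recv 91: fwd; pos3(id58) recv 78: fwd
Round 5: pos3(id58) recv 91: fwd; pos4(id91) recv 78: drop
Round 6: pos4(id91) recv 91: ELECTED
Message ID 51 originates at pos 0; dropped at pos 2 in round 2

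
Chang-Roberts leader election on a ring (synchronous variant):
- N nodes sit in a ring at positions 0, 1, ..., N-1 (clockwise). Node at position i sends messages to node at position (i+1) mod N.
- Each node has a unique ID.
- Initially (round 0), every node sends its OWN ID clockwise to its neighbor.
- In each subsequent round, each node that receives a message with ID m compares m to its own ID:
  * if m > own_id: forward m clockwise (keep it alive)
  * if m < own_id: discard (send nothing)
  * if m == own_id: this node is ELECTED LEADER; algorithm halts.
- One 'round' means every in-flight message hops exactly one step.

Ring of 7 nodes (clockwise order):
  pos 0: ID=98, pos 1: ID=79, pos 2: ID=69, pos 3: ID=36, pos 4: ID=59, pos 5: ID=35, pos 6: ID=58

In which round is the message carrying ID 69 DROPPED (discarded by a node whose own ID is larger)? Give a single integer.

Round 1: pos1(id79) recv 98: fwd; pos2(id69) recv 79: fwd; pos3(id36) recv 69: fwd; pos4(id59) recv 36: drop; pos5(id35) recv 59: fwd; pos6(id58) recv 35: drop; pos0(id98) recv 58: drop
Round 2: pos2(id69) recv 98: fwd; pos3(id36) recv 79: fwd; pos4(id59) recv 69: fwd; pos6(id58) recv 59: fwd
Round 3: pos3(id36) recv 98: fwd; pos4(id59) recv 79: fwd; pos5(id35) recv 69: fwd; pos0(id98) recv 59: drop
Round 4: pos4(id59) recv 98: fwd; pos5(id35) recv 79: fwd; pos6(id58) recv 69: fwd
Round 5: pos5(id35) recv 98: fwd; pos6(id58) recv 79: fwd; pos0(id98) recv 69: drop
Round 6: pos6(id58) recv 98: fwd; pos0(id98) recv 79: drop
Round 7: pos0(id98) recv 98: ELECTED
Message ID 69 originates at pos 2; dropped at pos 0 in round 5

Answer: 5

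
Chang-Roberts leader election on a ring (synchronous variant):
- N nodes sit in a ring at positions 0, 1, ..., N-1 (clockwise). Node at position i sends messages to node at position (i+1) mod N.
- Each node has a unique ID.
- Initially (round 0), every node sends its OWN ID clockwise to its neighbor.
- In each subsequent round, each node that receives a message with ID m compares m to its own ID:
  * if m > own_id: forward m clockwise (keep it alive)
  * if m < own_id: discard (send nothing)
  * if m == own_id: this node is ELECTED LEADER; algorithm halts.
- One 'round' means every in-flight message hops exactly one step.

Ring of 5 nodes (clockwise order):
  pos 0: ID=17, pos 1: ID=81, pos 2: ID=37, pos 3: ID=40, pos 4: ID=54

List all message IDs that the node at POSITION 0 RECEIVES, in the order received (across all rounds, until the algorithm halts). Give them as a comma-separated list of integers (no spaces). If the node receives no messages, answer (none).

Round 1: pos1(id81) recv 17: drop; pos2(id37) recv 81: fwd; pos3(id40) recv 37: drop; pos4(id54) recv 40: drop; pos0(id17) recv 54: fwd
Round 2: pos3(id40) recv 81: fwd; pos1(id81) recv 54: drop
Round 3: pos4(id54) recv 81: fwd
Round 4: pos0(id17) recv 81: fwd
Round 5: pos1(id81) recv 81: ELECTED

Answer: 54,81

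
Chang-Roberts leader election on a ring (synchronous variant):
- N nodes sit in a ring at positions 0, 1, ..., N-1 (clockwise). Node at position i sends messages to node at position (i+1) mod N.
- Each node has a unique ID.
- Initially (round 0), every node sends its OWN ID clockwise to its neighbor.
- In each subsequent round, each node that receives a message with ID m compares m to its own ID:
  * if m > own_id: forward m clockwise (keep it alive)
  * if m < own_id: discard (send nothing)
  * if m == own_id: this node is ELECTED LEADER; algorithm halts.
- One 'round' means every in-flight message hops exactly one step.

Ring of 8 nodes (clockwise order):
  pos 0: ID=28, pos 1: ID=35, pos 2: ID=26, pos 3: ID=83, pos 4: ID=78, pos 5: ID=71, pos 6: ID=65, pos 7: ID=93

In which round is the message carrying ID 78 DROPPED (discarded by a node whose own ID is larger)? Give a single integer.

Round 1: pos1(id35) recv 28: drop; pos2(id26) recv 35: fwd; pos3(id83) recv 26: drop; pos4(id78) recv 83: fwd; pos5(id71) recv 78: fwd; pos6(id65) recv 71: fwd; pos7(id93) recv 65: drop; pos0(id28) recv 93: fwd
Round 2: pos3(id83) recv 35: drop; pos5(id71) recv 83: fwd; pos6(id65) recv 78: fwd; pos7(id93) recv 71: drop; pos1(id35) recv 93: fwd
Round 3: pos6(id65) recv 83: fwd; pos7(id93) recv 78: drop; pos2(id26) recv 93: fwd
Round 4: pos7(id93) recv 83: drop; pos3(id83) recv 93: fwd
Round 5: pos4(id78) recv 93: fwd
Round 6: pos5(id71) recv 93: fwd
Round 7: pos6(id65) recv 93: fwd
Round 8: pos7(id93) recv 93: ELECTED
Message ID 78 originates at pos 4; dropped at pos 7 in round 3

Answer: 3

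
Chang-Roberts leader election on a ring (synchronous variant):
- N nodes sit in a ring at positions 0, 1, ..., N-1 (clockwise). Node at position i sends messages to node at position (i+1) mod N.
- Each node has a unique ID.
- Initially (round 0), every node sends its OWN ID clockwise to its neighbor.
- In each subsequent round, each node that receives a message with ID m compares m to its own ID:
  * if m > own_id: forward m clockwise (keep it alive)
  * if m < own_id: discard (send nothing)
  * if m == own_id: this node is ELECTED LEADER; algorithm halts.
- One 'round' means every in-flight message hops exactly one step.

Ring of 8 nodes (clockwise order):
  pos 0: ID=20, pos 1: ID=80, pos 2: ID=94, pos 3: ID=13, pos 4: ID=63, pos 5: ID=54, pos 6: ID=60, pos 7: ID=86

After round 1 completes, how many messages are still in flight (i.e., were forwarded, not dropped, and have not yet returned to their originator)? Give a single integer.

Round 1: pos1(id80) recv 20: drop; pos2(id94) recv 80: drop; pos3(id13) recv 94: fwd; pos4(id63) recv 13: drop; pos5(id54) recv 63: fwd; pos6(id60) recv 54: drop; pos7(id86) recv 60: drop; pos0(id20) recv 86: fwd
After round 1: 3 messages still in flight

Answer: 3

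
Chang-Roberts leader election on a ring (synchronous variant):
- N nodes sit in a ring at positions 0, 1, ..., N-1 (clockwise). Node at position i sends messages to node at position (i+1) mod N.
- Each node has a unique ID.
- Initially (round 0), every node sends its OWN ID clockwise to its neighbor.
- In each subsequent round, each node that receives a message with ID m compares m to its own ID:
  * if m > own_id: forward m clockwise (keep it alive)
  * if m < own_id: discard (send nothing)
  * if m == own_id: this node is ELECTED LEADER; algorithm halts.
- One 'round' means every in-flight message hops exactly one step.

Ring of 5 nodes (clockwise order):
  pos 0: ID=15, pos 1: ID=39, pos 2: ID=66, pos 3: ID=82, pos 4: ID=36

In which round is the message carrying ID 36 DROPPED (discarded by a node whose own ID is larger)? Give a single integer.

Answer: 2

Derivation:
Round 1: pos1(id39) recv 15: drop; pos2(id66) recv 39: drop; pos3(id82) recv 66: drop; pos4(id36) recv 82: fwd; pos0(id15) recv 36: fwd
Round 2: pos0(id15) recv 82: fwd; pos1(id39) recv 36: drop
Round 3: pos1(id39) recv 82: fwd
Round 4: pos2(id66) recv 82: fwd
Round 5: pos3(id82) recv 82: ELECTED
Message ID 36 originates at pos 4; dropped at pos 1 in round 2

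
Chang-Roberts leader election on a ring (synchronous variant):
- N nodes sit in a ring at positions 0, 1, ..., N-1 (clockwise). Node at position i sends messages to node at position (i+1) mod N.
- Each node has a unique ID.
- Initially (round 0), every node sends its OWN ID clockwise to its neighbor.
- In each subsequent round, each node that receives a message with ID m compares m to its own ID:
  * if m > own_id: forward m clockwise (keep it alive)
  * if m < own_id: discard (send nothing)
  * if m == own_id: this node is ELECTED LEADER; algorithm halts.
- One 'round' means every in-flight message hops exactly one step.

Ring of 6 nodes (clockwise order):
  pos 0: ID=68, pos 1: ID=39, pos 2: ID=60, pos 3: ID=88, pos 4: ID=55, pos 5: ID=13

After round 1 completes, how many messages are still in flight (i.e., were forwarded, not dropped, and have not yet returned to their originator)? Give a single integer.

Round 1: pos1(id39) recv 68: fwd; pos2(id60) recv 39: drop; pos3(id88) recv 60: drop; pos4(id55) recv 88: fwd; pos5(id13) recv 55: fwd; pos0(id68) recv 13: drop
After round 1: 3 messages still in flight

Answer: 3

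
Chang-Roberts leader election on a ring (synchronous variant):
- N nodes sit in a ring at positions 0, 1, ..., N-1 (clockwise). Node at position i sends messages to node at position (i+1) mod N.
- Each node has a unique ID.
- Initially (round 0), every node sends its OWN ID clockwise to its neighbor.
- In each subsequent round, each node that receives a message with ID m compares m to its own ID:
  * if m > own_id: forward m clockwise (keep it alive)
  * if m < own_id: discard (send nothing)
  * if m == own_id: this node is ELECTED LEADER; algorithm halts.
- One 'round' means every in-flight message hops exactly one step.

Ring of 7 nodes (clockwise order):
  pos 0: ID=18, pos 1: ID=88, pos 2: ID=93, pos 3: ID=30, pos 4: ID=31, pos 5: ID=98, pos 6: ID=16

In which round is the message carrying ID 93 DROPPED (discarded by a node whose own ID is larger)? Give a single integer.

Round 1: pos1(id88) recv 18: drop; pos2(id93) recv 88: drop; pos3(id30) recv 93: fwd; pos4(id31) recv 30: drop; pos5(id98) recv 31: drop; pos6(id16) recv 98: fwd; pos0(id18) recv 16: drop
Round 2: pos4(id31) recv 93: fwd; pos0(id18) recv 98: fwd
Round 3: pos5(id98) recv 93: drop; pos1(id88) recv 98: fwd
Round 4: pos2(id93) recv 98: fwd
Round 5: pos3(id30) recv 98: fwd
Round 6: pos4(id31) recv 98: fwd
Round 7: pos5(id98) recv 98: ELECTED
Message ID 93 originates at pos 2; dropped at pos 5 in round 3

Answer: 3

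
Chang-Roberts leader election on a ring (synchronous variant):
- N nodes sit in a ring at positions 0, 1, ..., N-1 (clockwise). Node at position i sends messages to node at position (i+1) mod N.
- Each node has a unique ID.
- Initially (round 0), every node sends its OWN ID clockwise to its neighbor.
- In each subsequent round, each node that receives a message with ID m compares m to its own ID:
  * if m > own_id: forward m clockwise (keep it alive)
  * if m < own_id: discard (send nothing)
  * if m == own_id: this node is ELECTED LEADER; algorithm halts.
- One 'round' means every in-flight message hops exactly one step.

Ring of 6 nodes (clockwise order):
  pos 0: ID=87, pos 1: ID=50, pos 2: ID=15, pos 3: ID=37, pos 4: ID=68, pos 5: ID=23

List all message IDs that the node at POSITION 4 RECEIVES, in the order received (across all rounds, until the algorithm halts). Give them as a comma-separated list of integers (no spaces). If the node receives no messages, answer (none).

Round 1: pos1(id50) recv 87: fwd; pos2(id15) recv 50: fwd; pos3(id37) recv 15: drop; pos4(id68) recv 37: drop; pos5(id23) recv 68: fwd; pos0(id87) recv 23: drop
Round 2: pos2(id15) recv 87: fwd; pos3(id37) recv 50: fwd; pos0(id87) recv 68: drop
Round 3: pos3(id37) recv 87: fwd; pos4(id68) recv 50: drop
Round 4: pos4(id68) recv 87: fwd
Round 5: pos5(id23) recv 87: fwd
Round 6: pos0(id87) recv 87: ELECTED

Answer: 37,50,87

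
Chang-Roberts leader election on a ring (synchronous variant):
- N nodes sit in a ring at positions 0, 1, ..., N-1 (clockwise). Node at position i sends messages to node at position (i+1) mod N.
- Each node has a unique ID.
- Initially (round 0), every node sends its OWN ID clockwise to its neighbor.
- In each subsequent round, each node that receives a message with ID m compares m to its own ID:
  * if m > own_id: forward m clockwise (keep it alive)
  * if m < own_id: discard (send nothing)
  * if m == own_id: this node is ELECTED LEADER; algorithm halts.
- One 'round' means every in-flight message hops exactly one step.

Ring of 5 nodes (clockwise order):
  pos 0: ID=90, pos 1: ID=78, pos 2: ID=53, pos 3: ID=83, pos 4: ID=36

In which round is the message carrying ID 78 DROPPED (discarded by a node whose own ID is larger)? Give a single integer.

Answer: 2

Derivation:
Round 1: pos1(id78) recv 90: fwd; pos2(id53) recv 78: fwd; pos3(id83) recv 53: drop; pos4(id36) recv 83: fwd; pos0(id90) recv 36: drop
Round 2: pos2(id53) recv 90: fwd; pos3(id83) recv 78: drop; pos0(id90) recv 83: drop
Round 3: pos3(id83) recv 90: fwd
Round 4: pos4(id36) recv 90: fwd
Round 5: pos0(id90) recv 90: ELECTED
Message ID 78 originates at pos 1; dropped at pos 3 in round 2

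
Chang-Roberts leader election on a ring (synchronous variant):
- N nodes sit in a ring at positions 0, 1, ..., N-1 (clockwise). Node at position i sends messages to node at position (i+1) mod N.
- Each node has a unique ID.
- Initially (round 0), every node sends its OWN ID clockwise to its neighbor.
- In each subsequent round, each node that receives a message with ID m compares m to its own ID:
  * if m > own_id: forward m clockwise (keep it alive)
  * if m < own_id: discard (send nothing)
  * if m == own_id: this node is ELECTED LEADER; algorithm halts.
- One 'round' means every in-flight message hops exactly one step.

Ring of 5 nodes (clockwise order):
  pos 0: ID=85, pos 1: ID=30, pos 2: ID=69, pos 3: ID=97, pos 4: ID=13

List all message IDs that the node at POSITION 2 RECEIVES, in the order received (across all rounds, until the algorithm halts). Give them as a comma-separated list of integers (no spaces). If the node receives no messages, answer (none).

Answer: 30,85,97

Derivation:
Round 1: pos1(id30) recv 85: fwd; pos2(id69) recv 30: drop; pos3(id97) recv 69: drop; pos4(id13) recv 97: fwd; pos0(id85) recv 13: drop
Round 2: pos2(id69) recv 85: fwd; pos0(id85) recv 97: fwd
Round 3: pos3(id97) recv 85: drop; pos1(id30) recv 97: fwd
Round 4: pos2(id69) recv 97: fwd
Round 5: pos3(id97) recv 97: ELECTED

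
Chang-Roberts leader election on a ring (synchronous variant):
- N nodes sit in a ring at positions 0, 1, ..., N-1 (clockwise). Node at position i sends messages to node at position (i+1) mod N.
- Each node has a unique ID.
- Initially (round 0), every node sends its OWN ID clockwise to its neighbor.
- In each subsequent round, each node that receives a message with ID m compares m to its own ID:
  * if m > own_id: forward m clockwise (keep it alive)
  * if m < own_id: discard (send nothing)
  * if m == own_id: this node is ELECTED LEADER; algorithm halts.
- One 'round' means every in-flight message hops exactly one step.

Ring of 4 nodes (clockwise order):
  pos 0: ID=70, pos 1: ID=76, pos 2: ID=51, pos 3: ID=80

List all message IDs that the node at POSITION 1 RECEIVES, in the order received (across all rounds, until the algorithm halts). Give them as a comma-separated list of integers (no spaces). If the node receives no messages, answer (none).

Round 1: pos1(id76) recv 70: drop; pos2(id51) recv 76: fwd; pos3(id80) recv 51: drop; pos0(id70) recv 80: fwd
Round 2: pos3(id80) recv 76: drop; pos1(id76) recv 80: fwd
Round 3: pos2(id51) recv 80: fwd
Round 4: pos3(id80) recv 80: ELECTED

Answer: 70,80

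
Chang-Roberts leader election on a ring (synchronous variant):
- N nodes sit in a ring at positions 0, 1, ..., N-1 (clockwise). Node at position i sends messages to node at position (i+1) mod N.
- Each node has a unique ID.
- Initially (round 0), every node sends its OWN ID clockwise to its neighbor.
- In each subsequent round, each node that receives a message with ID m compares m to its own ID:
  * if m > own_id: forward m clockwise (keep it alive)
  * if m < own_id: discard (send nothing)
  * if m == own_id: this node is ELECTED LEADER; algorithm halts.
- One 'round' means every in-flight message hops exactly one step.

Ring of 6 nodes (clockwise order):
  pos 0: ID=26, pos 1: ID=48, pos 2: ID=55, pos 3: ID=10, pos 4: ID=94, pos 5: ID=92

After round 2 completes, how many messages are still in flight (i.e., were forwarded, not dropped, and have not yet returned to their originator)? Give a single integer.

Round 1: pos1(id48) recv 26: drop; pos2(id55) recv 48: drop; pos3(id10) recv 55: fwd; pos4(id94) recv 10: drop; pos5(id92) recv 94: fwd; pos0(id26) recv 92: fwd
Round 2: pos4(id94) recv 55: drop; pos0(id26) recv 94: fwd; pos1(id48) recv 92: fwd
After round 2: 2 messages still in flight

Answer: 2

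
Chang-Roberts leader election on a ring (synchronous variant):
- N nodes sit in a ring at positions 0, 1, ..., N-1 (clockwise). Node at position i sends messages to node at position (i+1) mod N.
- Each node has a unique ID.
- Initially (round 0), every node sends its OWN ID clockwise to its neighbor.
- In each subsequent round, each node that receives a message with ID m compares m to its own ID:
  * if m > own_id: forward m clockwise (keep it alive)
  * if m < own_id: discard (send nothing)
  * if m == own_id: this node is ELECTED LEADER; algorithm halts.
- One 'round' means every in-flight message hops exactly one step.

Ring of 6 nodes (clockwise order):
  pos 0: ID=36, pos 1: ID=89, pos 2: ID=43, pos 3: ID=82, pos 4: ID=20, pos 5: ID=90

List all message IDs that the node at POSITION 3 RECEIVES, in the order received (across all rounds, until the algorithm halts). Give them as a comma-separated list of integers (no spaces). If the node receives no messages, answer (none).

Answer: 43,89,90

Derivation:
Round 1: pos1(id89) recv 36: drop; pos2(id43) recv 89: fwd; pos3(id82) recv 43: drop; pos4(id20) recv 82: fwd; pos5(id90) recv 20: drop; pos0(id36) recv 90: fwd
Round 2: pos3(id82) recv 89: fwd; pos5(id90) recv 82: drop; pos1(id89) recv 90: fwd
Round 3: pos4(id20) recv 89: fwd; pos2(id43) recv 90: fwd
Round 4: pos5(id90) recv 89: drop; pos3(id82) recv 90: fwd
Round 5: pos4(id20) recv 90: fwd
Round 6: pos5(id90) recv 90: ELECTED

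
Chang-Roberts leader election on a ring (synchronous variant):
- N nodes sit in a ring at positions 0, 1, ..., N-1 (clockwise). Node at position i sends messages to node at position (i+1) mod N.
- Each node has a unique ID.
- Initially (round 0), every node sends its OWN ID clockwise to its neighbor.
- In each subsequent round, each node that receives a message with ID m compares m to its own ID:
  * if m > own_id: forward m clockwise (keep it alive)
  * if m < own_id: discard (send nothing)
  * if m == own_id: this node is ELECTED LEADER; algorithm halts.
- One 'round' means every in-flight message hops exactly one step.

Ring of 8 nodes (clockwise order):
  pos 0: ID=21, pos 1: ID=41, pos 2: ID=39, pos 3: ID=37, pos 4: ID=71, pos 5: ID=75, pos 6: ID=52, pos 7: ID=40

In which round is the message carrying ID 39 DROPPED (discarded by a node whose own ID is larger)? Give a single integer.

Answer: 2

Derivation:
Round 1: pos1(id41) recv 21: drop; pos2(id39) recv 41: fwd; pos3(id37) recv 39: fwd; pos4(id71) recv 37: drop; pos5(id75) recv 71: drop; pos6(id52) recv 75: fwd; pos7(id40) recv 52: fwd; pos0(id21) recv 40: fwd
Round 2: pos3(id37) recv 41: fwd; pos4(id71) recv 39: drop; pos7(id40) recv 75: fwd; pos0(id21) recv 52: fwd; pos1(id41) recv 40: drop
Round 3: pos4(id71) recv 41: drop; pos0(id21) recv 75: fwd; pos1(id41) recv 52: fwd
Round 4: pos1(id41) recv 75: fwd; pos2(id39) recv 52: fwd
Round 5: pos2(id39) recv 75: fwd; pos3(id37) recv 52: fwd
Round 6: pos3(id37) recv 75: fwd; pos4(id71) recv 52: drop
Round 7: pos4(id71) recv 75: fwd
Round 8: pos5(id75) recv 75: ELECTED
Message ID 39 originates at pos 2; dropped at pos 4 in round 2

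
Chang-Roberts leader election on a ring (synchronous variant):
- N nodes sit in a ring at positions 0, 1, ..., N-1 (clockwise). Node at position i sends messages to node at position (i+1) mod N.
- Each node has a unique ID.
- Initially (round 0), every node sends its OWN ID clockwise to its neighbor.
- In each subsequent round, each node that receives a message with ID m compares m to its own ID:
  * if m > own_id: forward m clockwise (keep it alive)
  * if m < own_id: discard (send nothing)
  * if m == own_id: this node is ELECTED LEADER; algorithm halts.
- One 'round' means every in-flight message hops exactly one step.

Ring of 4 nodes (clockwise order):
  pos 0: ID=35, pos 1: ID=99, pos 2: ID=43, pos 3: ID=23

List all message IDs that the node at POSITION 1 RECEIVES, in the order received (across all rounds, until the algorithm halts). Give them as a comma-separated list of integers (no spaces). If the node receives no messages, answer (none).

Round 1: pos1(id99) recv 35: drop; pos2(id43) recv 99: fwd; pos3(id23) recv 43: fwd; pos0(id35) recv 23: drop
Round 2: pos3(id23) recv 99: fwd; pos0(id35) recv 43: fwd
Round 3: pos0(id35) recv 99: fwd; pos1(id99) recv 43: drop
Round 4: pos1(id99) recv 99: ELECTED

Answer: 35,43,99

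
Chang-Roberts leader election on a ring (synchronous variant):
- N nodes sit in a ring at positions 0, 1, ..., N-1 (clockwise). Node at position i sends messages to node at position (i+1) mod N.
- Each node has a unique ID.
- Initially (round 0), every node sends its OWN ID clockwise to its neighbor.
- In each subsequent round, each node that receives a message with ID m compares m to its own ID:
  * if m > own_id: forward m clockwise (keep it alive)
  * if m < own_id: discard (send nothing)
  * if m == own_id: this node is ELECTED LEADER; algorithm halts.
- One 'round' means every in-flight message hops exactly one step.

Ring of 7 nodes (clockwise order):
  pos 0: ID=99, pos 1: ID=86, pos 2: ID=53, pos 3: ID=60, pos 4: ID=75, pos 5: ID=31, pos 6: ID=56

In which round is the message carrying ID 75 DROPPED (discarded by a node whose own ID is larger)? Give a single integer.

Answer: 3

Derivation:
Round 1: pos1(id86) recv 99: fwd; pos2(id53) recv 86: fwd; pos3(id60) recv 53: drop; pos4(id75) recv 60: drop; pos5(id31) recv 75: fwd; pos6(id56) recv 31: drop; pos0(id99) recv 56: drop
Round 2: pos2(id53) recv 99: fwd; pos3(id60) recv 86: fwd; pos6(id56) recv 75: fwd
Round 3: pos3(id60) recv 99: fwd; pos4(id75) recv 86: fwd; pos0(id99) recv 75: drop
Round 4: pos4(id75) recv 99: fwd; pos5(id31) recv 86: fwd
Round 5: pos5(id31) recv 99: fwd; pos6(id56) recv 86: fwd
Round 6: pos6(id56) recv 99: fwd; pos0(id99) recv 86: drop
Round 7: pos0(id99) recv 99: ELECTED
Message ID 75 originates at pos 4; dropped at pos 0 in round 3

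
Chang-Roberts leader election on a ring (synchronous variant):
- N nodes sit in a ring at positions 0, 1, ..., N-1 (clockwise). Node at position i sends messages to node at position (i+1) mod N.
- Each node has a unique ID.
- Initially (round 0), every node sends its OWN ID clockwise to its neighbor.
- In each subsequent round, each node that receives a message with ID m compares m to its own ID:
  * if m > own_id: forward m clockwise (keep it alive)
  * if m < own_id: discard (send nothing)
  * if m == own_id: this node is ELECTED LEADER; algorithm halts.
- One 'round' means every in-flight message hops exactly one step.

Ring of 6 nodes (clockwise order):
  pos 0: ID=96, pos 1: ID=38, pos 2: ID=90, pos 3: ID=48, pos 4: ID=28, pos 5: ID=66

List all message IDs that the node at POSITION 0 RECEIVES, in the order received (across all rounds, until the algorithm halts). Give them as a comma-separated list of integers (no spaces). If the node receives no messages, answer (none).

Round 1: pos1(id38) recv 96: fwd; pos2(id90) recv 38: drop; pos3(id48) recv 90: fwd; pos4(id28) recv 48: fwd; pos5(id66) recv 28: drop; pos0(id96) recv 66: drop
Round 2: pos2(id90) recv 96: fwd; pos4(id28) recv 90: fwd; pos5(id66) recv 48: drop
Round 3: pos3(id48) recv 96: fwd; pos5(id66) recv 90: fwd
Round 4: pos4(id28) recv 96: fwd; pos0(id96) recv 90: drop
Round 5: pos5(id66) recv 96: fwd
Round 6: pos0(id96) recv 96: ELECTED

Answer: 66,90,96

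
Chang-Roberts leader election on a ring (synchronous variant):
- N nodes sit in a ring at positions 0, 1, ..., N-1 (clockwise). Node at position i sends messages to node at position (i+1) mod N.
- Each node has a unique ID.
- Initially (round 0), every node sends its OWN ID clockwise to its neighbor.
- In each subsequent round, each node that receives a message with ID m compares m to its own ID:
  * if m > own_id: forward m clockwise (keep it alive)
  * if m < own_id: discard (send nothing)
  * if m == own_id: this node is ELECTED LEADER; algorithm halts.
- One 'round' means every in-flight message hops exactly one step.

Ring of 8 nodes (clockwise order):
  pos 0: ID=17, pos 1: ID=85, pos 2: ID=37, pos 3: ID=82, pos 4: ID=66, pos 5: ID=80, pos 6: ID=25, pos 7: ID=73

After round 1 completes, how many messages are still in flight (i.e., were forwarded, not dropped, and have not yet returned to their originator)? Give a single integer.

Answer: 4

Derivation:
Round 1: pos1(id85) recv 17: drop; pos2(id37) recv 85: fwd; pos3(id82) recv 37: drop; pos4(id66) recv 82: fwd; pos5(id80) recv 66: drop; pos6(id25) recv 80: fwd; pos7(id73) recv 25: drop; pos0(id17) recv 73: fwd
After round 1: 4 messages still in flight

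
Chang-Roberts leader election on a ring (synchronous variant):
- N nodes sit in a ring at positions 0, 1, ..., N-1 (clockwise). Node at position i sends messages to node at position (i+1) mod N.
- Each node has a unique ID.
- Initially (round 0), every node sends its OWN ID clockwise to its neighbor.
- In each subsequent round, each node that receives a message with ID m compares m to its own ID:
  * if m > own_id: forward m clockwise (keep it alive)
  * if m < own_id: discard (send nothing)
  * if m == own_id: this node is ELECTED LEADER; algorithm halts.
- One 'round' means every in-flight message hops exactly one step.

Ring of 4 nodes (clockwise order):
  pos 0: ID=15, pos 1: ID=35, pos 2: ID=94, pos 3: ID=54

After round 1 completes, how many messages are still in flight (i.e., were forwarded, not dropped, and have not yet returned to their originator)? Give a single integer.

Round 1: pos1(id35) recv 15: drop; pos2(id94) recv 35: drop; pos3(id54) recv 94: fwd; pos0(id15) recv 54: fwd
After round 1: 2 messages still in flight

Answer: 2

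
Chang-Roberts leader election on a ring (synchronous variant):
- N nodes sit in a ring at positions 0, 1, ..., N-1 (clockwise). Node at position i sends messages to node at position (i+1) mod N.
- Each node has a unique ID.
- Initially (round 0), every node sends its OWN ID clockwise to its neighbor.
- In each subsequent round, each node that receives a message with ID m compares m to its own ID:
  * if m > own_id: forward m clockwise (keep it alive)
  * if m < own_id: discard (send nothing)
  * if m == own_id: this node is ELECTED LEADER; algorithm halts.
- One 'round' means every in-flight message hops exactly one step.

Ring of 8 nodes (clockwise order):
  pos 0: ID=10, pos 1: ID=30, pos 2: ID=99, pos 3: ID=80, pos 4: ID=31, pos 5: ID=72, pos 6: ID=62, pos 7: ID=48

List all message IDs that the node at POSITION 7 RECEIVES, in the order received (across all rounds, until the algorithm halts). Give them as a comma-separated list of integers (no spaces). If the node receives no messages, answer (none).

Round 1: pos1(id30) recv 10: drop; pos2(id99) recv 30: drop; pos3(id80) recv 99: fwd; pos4(id31) recv 80: fwd; pos5(id72) recv 31: drop; pos6(id62) recv 72: fwd; pos7(id48) recv 62: fwd; pos0(id10) recv 48: fwd
Round 2: pos4(id31) recv 99: fwd; pos5(id72) recv 80: fwd; pos7(id48) recv 72: fwd; pos0(id10) recv 62: fwd; pos1(id30) recv 48: fwd
Round 3: pos5(id72) recv 99: fwd; pos6(id62) recv 80: fwd; pos0(id10) recv 72: fwd; pos1(id30) recv 62: fwd; pos2(id99) recv 48: drop
Round 4: pos6(id62) recv 99: fwd; pos7(id48) recv 80: fwd; pos1(id30) recv 72: fwd; pos2(id99) recv 62: drop
Round 5: pos7(id48) recv 99: fwd; pos0(id10) recv 80: fwd; pos2(id99) recv 72: drop
Round 6: pos0(id10) recv 99: fwd; pos1(id30) recv 80: fwd
Round 7: pos1(id30) recv 99: fwd; pos2(id99) recv 80: drop
Round 8: pos2(id99) recv 99: ELECTED

Answer: 62,72,80,99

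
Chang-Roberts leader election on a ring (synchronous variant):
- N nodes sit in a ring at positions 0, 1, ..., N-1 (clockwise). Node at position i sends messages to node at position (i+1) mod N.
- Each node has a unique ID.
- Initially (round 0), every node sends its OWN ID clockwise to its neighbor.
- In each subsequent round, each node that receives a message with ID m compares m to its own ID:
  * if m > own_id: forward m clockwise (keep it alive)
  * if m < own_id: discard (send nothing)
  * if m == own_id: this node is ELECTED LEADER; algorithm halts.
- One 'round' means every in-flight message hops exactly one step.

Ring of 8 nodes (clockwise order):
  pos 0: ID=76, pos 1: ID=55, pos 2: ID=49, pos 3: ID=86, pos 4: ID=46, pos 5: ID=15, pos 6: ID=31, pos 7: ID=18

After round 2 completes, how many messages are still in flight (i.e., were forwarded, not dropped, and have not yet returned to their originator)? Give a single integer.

Round 1: pos1(id55) recv 76: fwd; pos2(id49) recv 55: fwd; pos3(id86) recv 49: drop; pos4(id46) recv 86: fwd; pos5(id15) recv 46: fwd; pos6(id31) recv 15: drop; pos7(id18) recv 31: fwd; pos0(id76) recv 18: drop
Round 2: pos2(id49) recv 76: fwd; pos3(id86) recv 55: drop; pos5(id15) recv 86: fwd; pos6(id31) recv 46: fwd; pos0(id76) recv 31: drop
After round 2: 3 messages still in flight

Answer: 3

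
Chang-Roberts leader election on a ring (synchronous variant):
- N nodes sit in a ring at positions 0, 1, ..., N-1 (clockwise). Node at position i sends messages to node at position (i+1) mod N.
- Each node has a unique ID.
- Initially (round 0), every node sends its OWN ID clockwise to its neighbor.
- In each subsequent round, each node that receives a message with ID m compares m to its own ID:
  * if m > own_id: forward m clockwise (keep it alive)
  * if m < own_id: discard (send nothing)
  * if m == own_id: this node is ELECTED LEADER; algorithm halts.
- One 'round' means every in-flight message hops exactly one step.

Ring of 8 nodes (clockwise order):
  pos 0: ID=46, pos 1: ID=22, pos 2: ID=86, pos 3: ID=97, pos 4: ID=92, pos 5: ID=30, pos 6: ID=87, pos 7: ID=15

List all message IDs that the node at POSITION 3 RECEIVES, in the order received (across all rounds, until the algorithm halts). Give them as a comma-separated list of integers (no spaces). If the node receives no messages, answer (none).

Answer: 86,87,92,97

Derivation:
Round 1: pos1(id22) recv 46: fwd; pos2(id86) recv 22: drop; pos3(id97) recv 86: drop; pos4(id92) recv 97: fwd; pos5(id30) recv 92: fwd; pos6(id87) recv 30: drop; pos7(id15) recv 87: fwd; pos0(id46) recv 15: drop
Round 2: pos2(id86) recv 46: drop; pos5(id30) recv 97: fwd; pos6(id87) recv 92: fwd; pos0(id46) recv 87: fwd
Round 3: pos6(id87) recv 97: fwd; pos7(id15) recv 92: fwd; pos1(id22) recv 87: fwd
Round 4: pos7(id15) recv 97: fwd; pos0(id46) recv 92: fwd; pos2(id86) recv 87: fwd
Round 5: pos0(id46) recv 97: fwd; pos1(id22) recv 92: fwd; pos3(id97) recv 87: drop
Round 6: pos1(id22) recv 97: fwd; pos2(id86) recv 92: fwd
Round 7: pos2(id86) recv 97: fwd; pos3(id97) recv 92: drop
Round 8: pos3(id97) recv 97: ELECTED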